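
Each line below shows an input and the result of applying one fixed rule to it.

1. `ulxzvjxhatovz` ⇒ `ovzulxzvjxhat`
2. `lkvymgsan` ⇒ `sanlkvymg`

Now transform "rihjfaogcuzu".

Looking at the pairs, the operation is to move the last 3 characters to the front (rotate right by 3).
Applying that to "rihjfaogcuzu" gives "uzurihjfaogc".

uzurihjfaogc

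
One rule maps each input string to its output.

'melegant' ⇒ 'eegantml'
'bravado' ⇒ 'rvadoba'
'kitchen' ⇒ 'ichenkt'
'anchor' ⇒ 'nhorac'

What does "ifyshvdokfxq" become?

The transformation: move the first 2 characters to the end (rotate left by 2), then swap the first and last characters.
Doing the same to "ifyshvdokfxq": "fshvdokfxqiy".
(Check on "bravado": → "avadobr" → "rvadoba" ✓)

fshvdokfxqiy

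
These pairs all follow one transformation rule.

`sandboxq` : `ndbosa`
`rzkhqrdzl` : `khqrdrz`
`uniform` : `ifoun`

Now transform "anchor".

chan

Rule — delete the last 2 characters, then move the first 2 characters to the end (rotate left by 2).
On "anchor": the first step gives "anch", and the second then gives "chan".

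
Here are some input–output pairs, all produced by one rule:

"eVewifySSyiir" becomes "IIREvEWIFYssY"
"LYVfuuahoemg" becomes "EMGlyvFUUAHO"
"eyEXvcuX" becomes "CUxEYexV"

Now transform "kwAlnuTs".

UtSKWaLN

In each case the input is transformed by: move the last 3 characters to the front (rotate right by 3), then flip the case of every letter.
"kwAlnuTs" → "uTskwAln" → "UtSKWaLN".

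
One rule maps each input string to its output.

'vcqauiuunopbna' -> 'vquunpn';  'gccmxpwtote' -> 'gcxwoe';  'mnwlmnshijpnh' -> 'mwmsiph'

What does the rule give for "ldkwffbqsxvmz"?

The transformation: keep every other character starting from the first (positions 1st, 3rd, 5th, ...).
"ldkwffbqsxvmz" → "lkfbsvz".

lkfbsvz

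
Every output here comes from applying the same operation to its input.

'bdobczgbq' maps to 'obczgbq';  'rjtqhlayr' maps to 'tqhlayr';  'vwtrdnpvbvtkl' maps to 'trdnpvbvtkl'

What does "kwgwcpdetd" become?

The rule is to delete the first 2 characters.
"kwgwcpdetd" → "gwcpdetd".

gwcpdetd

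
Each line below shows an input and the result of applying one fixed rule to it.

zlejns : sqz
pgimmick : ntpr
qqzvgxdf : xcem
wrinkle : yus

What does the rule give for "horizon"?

vpv

The rule is to shift every letter 7 places forward in the alphabet (wrapping around), then keep every other character starting from the second (positions 2nd, 4th, 6th, ...).
For "horizon", step one produces "ovypgvu"; step two turns that into "vpv".
(Check on "qqzvgxdf": → "xxgcnekm" → "xcem" ✓)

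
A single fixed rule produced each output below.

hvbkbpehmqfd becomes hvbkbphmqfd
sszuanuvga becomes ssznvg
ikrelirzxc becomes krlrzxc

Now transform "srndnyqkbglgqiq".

What's happening: remove every vowel.
On "srndnyqkbglgqiq" that produces "srndnyqkbglgqq".

srndnyqkbglgqq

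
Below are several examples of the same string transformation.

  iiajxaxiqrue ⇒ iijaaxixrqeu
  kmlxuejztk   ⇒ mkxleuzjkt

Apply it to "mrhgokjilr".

In each case the input is transformed by: swap each adjacent pair of characters (1↔2, 3↔4, ...).
Applying that to "mrhgokjilr" gives "rmghkoijrl".

rmghkoijrl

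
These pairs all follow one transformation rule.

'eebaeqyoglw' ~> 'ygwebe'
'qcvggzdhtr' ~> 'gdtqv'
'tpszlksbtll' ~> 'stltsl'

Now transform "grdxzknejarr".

njrgdz

In each case the input is transformed by: keep every other character starting from the first (positions 1st, 3rd, 5th, ...), then move the last 3 characters to the front (rotate right by 3).
Starting from "grdxzknejarr": after the first operation, "gdznjr"; after the second, "njrgdz".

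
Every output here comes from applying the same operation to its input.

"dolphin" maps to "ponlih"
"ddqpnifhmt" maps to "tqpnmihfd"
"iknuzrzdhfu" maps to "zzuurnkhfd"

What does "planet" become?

tnlea

The pattern: delete the first character, then sort the characters into reverse alphabetical order.
For "planet" the result is "tnlea".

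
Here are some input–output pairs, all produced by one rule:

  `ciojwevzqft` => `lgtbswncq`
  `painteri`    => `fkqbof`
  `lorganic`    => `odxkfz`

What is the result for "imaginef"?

xdfkbc

Looking at the pairs, the operation is to delete the first 2 characters, then shift every letter 3 places backward in the alphabet (wrapping around).
So "imaginef" becomes "xdfkbc".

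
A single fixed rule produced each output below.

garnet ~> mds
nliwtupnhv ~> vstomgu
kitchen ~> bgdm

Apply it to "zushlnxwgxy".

Rule — shift every letter 1 place backward in the alphabet (wrapping around), then delete the first 3 characters.
On "zushlnxwgxy": the first step gives "ytrgkmwvfwx", and the second then gives "gkmwvfwx".
(Check on "nliwtupnhv": → "mkhvstomgu" → "vstomgu" ✓)

gkmwvfwx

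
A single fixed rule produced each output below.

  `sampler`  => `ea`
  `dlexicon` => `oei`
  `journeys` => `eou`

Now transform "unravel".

eua

The rule is to move the last 3 characters to the front (rotate right by 3), then keep only the vowels.
On "unravel": the first step gives "velunra", and the second then gives "eua".
(Check on "journeys": → "eysjourn" → "eou" ✓)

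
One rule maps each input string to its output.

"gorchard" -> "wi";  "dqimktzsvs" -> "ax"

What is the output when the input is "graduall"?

In each case the input is transformed by: shift every letter 5 places forward in the alphabet (wrapping around), then keep only the last 2 characters.
On "graduall": the first step gives "lwfizfqq", and the second then gives "qq".

qq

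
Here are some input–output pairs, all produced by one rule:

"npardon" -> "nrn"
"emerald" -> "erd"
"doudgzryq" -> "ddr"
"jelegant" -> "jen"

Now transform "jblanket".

The pattern: keep one character in every 3, starting at position 1 (positions 1st, 4th, 7th, ...).
"jblanket" → "jae".

jae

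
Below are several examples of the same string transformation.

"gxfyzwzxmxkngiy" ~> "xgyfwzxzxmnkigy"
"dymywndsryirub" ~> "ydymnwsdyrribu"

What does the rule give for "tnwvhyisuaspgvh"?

ntvwyhsiaupsvgh

The rule is to swap each adjacent pair of characters (1↔2, 3↔4, ...).
Applying that to "tnwvhyisuaspgvh" gives "ntvwyhsiaupsvgh".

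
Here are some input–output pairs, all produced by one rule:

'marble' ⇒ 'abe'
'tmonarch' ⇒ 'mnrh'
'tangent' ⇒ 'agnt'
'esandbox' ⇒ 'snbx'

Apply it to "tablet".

alt

The rule is to move the first character to the end, then keep every other character starting from the first (positions 1st, 3rd, 5th, ...).
Applying both steps to "tablet": "ablett", then "alt".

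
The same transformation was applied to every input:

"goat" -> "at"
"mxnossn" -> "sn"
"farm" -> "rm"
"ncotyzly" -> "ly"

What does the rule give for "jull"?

ll

Looking at the pairs, the operation is to keep only the last 2 characters.
On "jull" that produces "ll".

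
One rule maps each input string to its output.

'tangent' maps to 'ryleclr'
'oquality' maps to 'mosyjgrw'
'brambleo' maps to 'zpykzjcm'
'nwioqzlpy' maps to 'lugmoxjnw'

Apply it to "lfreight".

What's happening: shift every letter 2 places backward in the alphabet (wrapping around).
"lfreight" → "jdpcgefr".

jdpcgefr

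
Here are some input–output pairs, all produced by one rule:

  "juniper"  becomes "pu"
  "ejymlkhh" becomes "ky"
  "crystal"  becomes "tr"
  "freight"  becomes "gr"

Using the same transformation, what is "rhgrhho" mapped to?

hh

Rule — reverse the string, then keep one character in every 3, starting at position 3 (positions 3rd, 6th, 9th, ...).
Working it through for "rhgrhho": intermediate "ohhrghr", final "hh".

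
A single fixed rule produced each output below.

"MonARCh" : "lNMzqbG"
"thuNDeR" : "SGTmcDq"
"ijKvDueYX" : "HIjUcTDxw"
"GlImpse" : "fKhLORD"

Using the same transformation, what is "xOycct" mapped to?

WnXBBS

Each output is the input with this applied: shift every letter 1 place backward in the alphabet (wrapping around), then flip the case of every letter.
"xOycct" → "wNxbbs" → "WnXBBS".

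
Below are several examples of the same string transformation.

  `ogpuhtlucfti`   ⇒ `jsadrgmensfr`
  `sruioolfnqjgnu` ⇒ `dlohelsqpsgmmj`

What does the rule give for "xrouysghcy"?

qefawvpmsw

What's happening: shift every letter 2 places backward in the alphabet (wrapping around), then swap the front and back halves of the string.
"xrouysghcy" → "vpmswqefaw" → "qefawvpmsw".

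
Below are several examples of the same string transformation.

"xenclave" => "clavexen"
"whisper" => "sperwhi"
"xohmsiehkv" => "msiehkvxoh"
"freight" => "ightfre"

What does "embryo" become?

Each output is the input with this applied: move the first 3 characters to the end (rotate left by 3).
For "embryo" the result is "ryoemb".

ryoemb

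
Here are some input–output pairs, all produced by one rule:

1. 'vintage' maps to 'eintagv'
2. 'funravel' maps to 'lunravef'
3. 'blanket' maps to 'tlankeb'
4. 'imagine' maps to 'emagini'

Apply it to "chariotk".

khariotc

Looking at the pairs, the operation is to swap the first and last characters.
For "chariotk" the result is "khariotc".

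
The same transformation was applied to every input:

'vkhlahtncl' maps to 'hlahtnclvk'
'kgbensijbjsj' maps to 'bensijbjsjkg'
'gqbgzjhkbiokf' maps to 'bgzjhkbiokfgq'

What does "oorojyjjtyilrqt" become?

The pattern: move the first 2 characters to the end (rotate left by 2).
"oorojyjjtyilrqt" → "rojyjjtyilrqtoo".

rojyjjtyilrqtoo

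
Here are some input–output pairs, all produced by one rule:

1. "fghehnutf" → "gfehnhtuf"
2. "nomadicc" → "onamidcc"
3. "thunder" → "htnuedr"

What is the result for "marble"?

Each output is the input with this applied: swap each adjacent pair of characters (1↔2, 3↔4, ...).
"marble" → "ambrel".

ambrel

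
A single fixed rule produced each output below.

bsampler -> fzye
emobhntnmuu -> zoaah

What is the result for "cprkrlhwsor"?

Looking at the pairs, the operation is to keep every other character starting from the second (positions 2nd, 4th, 6th, ...), then shift every letter 13 places forward in the alphabet (wrapping around) — i.e. ROT13.
Applying that to "cprkrlhwsor" gives "cxyjb".

cxyjb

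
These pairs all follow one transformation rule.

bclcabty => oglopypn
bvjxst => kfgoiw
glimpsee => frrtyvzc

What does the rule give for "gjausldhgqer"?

dretwnhfyqut

The rule is to shift every letter 13 places forward in the alphabet (wrapping around) — i.e. ROT13, then move the last 3 characters to the front (rotate right by 3).
On "gjausldhgqer" that produces "dretwnhfyqut".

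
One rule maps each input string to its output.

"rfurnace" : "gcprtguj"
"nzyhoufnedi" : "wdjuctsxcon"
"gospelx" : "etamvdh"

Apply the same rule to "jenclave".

rapktytc

What's happening: shift every letter 11 places backward in the alphabet (wrapping around), then move the first 3 characters to the end (rotate left by 3).
"jenclave" → "ytcrapkt" → "rapktytc".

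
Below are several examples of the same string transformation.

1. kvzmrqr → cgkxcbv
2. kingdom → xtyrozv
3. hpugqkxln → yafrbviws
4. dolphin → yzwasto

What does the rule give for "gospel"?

wzdapr

The rule is to shift every letter 11 places forward in the alphabet (wrapping around), then swap the first and last characters.
On "gospel": the first step gives "rzdapw", and the second then gives "wzdapr".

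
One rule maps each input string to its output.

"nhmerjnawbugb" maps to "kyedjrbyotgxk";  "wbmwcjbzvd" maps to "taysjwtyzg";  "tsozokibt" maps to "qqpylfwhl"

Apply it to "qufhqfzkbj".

ngrychewnc

In each case the input is transformed by: take characters alternately from the front and the back (1st, last, 2nd, 2nd-last, ...), then shift every letter 3 places backward in the alphabet (wrapping around).
Starting from "qufhqfzkbj": after the first operation, "qjubfkhzqf"; after the second, "ngrychewnc".
(Check on "tsozokibt": → "ttsboizko" → "qqpylfwhl" ✓)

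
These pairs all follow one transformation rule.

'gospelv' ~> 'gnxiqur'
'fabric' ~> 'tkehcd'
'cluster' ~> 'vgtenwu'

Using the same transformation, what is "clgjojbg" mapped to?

In each case the input is transformed by: move the last 3 characters to the front (rotate right by 3), then shift every letter 2 places forward in the alphabet (wrapping around).
So "clgjojbg" becomes "ldienilq".

ldienilq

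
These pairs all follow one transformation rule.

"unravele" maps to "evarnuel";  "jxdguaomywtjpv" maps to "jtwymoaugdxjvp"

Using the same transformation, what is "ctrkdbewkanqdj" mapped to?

qnakwebdkrtcjd

In each case the input is transformed by: reverse the string, then move the first 2 characters to the end (rotate left by 2).
Working it through for "ctrkdbewkanqdj": intermediate "jdqnakwebdkrtc", final "qnakwebdkrtcjd".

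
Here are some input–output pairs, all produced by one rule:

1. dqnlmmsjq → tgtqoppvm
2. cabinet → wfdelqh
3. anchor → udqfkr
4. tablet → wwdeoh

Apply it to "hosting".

In each case the input is transformed by: move the last character to the front, then shift every letter 3 places forward in the alphabet (wrapping around).
Starting from "hosting": after the first operation, "ghostin"; after the second, "jkrvwlq".

jkrvwlq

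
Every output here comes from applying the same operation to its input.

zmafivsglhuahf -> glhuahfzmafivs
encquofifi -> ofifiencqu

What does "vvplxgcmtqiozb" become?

mtqiozbvvplxgc

Looking at the pairs, the operation is to swap the front and back halves of the string.
On "vvplxgcmtqiozb" that produces "mtqiozbvvplxgc".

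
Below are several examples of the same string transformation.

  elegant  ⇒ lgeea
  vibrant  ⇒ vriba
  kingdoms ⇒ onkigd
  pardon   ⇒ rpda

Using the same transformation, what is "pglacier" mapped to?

pligca

The transformation: delete the last 2 characters, then sort the characters into reverse alphabetical order.
"pglacier" → "pglaci" → "pligca".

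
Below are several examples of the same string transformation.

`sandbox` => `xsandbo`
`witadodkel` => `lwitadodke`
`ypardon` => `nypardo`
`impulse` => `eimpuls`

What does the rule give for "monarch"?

Looking at the pairs, the operation is to move the last character to the front.
On "monarch" that produces "hmonarc".

hmonarc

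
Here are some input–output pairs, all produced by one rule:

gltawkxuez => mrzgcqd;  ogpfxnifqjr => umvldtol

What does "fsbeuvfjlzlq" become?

The transformation: delete the last 3 characters, then shift every letter 6 places forward in the alphabet (wrapping around).
Starting from "fsbeuvfjlzlq": after the first operation, "fsbeuvfjl"; after the second, "lyhkablpr".

lyhkablpr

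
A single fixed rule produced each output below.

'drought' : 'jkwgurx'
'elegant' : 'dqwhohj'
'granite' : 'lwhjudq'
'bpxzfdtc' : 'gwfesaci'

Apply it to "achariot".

lrwdfkdu

Looking at the pairs, the operation is to move the last 3 characters to the front (rotate right by 3), then shift every letter 3 places forward in the alphabet (wrapping around).
Applying that to "achariot" gives "lrwdfkdu".
(Check on "elegant": → "anteleg" → "dqwhohj" ✓)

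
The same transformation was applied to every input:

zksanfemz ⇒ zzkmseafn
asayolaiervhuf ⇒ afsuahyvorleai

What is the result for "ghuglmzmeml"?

The pattern: take characters alternately from the front and the back (1st, last, 2nd, 2nd-last, ...).
On "ghuglmzmeml" that produces "glhmuegmlzm".

glhmuegmlzm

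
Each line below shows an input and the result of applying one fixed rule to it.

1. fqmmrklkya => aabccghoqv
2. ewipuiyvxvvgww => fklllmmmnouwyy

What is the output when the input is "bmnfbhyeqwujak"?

acdgkmoqrruvxz

What's happening: shift every letter 10 places backward in the alphabet (wrapping around), then sort the characters into alphabetical order.
Starting from "bmnfbhyeqwujak": after the first operation, "rcdvrxougmkzqa"; after the second, "acdgkmoqrruvxz".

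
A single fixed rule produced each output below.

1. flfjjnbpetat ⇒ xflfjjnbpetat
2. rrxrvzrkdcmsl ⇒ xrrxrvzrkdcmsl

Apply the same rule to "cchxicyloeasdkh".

The pattern: prepend "x".
On "cchxicyloeasdkh" that produces "xcchxicyloeasdkh".

xcchxicyloeasdkh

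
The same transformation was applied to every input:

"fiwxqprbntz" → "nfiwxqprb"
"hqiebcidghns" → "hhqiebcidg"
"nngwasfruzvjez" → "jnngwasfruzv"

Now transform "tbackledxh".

dtbackle

Looking at the pairs, the operation is to delete the last 2 characters, then move the last character to the front.
Starting from "tbackledxh": after the first operation, "tbackled"; after the second, "dtbackle".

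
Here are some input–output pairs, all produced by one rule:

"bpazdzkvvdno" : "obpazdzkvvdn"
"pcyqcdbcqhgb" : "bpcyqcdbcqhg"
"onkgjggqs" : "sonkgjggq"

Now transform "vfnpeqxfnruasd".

Rule — move the last character to the front.
For "vfnpeqxfnruasd" the result is "dvfnpeqxfnruas".

dvfnpeqxfnruas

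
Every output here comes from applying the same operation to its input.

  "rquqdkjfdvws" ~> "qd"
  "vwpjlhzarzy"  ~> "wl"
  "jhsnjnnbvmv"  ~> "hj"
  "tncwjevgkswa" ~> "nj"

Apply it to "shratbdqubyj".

ht

The rule is to keep one character in every 3, starting at position 2 (positions 2nd, 5th, 8th, ...), then delete the last 2 characters.
Applying both steps to "shratbdqubyj": "htqy", then "ht".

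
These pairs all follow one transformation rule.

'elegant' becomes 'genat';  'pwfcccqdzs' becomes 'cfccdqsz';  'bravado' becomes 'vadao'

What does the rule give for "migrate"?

rgtae

The rule is to swap each adjacent pair of characters (1↔2, 3↔4, ...), then delete the first 2 characters.
For "migrate", step one produces "imrgtae"; step two turns that into "rgtae".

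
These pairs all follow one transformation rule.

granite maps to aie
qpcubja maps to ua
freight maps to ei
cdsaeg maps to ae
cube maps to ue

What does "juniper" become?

uie

Rule — keep only the vowels.
For "juniper" the result is "uie".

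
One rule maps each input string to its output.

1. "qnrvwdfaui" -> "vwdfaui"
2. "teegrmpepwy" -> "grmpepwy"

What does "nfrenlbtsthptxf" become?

The pattern: delete the first 3 characters.
So "nfrenlbtsthptxf" becomes "enlbtsthptxf".

enlbtsthptxf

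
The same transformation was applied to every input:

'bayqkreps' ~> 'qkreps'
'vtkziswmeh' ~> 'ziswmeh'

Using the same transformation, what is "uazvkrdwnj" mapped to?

Rule — delete the first 3 characters.
Doing the same to "uazvkrdwnj": "vkrdwnj".

vkrdwnj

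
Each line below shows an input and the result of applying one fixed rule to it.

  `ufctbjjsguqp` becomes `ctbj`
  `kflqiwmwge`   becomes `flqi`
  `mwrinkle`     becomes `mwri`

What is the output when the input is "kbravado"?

kbra

In each case the input is transformed by: swap the front and back halves of the string, then keep only the last 4 characters.
"kbravado" → "vadokbra" → "kbra".
(Check on "mwrinkle": → "nklemwri" → "mwri" ✓)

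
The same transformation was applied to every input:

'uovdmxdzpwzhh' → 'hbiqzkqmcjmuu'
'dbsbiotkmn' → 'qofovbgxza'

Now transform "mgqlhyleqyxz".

ztdyulyrdlkm

In each case the input is transformed by: shift every letter 13 places forward in the alphabet (wrapping around) — i.e. ROT13.
For "mgqlhyleqyxz" the result is "ztdyulyrdlkm".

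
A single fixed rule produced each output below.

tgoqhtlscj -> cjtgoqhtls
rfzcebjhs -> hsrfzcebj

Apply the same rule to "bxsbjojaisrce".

cebxsbjojaisr

The rule is to move the last 2 characters to the front (rotate right by 2).
"bxsbjojaisrce" → "cebxsbjojaisr".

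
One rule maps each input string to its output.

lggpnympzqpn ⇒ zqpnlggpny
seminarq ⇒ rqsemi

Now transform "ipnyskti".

tiipny

Each output is the input with this applied: swap the front and back halves of the string, then delete the first 2 characters.
Working it through for "ipnyskti": intermediate "sktiipny", final "tiipny".
(Check on "seminarq": → "narqsemi" → "rqsemi" ✓)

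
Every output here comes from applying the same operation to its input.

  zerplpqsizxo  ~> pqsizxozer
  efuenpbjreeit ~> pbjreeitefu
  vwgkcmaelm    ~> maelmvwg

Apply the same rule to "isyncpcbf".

The rule is to move the first 3 characters to the end (rotate left by 3), then delete the first 2 characters.
Applying both steps to "isyncpcbf": "ncpcbfisy", then "pcbfisy".

pcbfisy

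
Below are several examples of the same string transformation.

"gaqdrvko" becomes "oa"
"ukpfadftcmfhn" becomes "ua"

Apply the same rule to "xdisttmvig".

ii

The pattern: move the last character to the front, then keep only the vowels.
For "xdisttmvig", step one produces "gxdisttmvi"; step two turns that into "ii".
(Check on "gaqdrvko": → "ogaqdrvk" → "oa" ✓)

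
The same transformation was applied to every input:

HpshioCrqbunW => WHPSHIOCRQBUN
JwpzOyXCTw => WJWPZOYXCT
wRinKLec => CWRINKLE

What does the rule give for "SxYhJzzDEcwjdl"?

Each output is the input with this applied: move the last character to the front, then convert every letter to uppercase.
Starting from "SxYhJzzDEcwjdl": after the first operation, "lSxYhJzzDEcwjd"; after the second, "LSXYHJZZDECWJD".

LSXYHJZZDECWJD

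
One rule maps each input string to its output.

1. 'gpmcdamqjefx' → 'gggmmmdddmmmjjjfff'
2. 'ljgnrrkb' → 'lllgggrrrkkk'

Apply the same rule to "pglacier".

What's happening: keep every other character starting from the first (positions 1st, 3rd, 5th, ...), then repeat every character 3 times.
"pglacier" → "plce" → "ppplllccceee".

ppplllccceee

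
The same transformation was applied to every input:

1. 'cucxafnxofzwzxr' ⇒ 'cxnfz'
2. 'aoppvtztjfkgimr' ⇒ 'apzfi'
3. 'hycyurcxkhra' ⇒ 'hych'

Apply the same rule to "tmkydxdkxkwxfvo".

What's happening: keep one character in every 3, starting at position 1 (positions 1st, 4th, 7th, ...).
For "tmkydxdkxkwxfvo" the result is "tydkf".

tydkf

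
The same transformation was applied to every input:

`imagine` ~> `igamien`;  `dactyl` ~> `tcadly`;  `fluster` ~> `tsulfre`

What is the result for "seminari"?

animesir

In each case the input is transformed by: reverse the string, then move the first 2 characters to the end (rotate left by 2).
Starting from "seminari": after the first operation, "iranimes"; after the second, "animesir".
(Check on "fluster": → "retsulf" → "tsulfre" ✓)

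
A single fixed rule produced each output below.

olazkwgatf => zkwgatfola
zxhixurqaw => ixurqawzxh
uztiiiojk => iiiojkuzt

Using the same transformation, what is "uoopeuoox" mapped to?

peuooxuoo

Looking at the pairs, the operation is to move the first 3 characters to the end (rotate left by 3).
Doing the same to "uoopeuoox": "peuooxuoo".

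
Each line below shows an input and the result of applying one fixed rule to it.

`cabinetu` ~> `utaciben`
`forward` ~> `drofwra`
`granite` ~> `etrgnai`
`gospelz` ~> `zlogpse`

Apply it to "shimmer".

In each case the input is transformed by: move the last 2 characters to the front (rotate right by 2), then swap each adjacent pair of characters (1↔2, 3↔4, ...).
"shimmer" → "ershimm" → "rehsmim".
(Check on "cabinetu": → "tucabine" → "utaciben" ✓)

rehsmim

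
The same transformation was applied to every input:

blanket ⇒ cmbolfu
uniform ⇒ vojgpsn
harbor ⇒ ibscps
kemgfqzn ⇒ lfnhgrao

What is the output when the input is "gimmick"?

In each case the input is transformed by: shift every letter 1 place forward in the alphabet (wrapping around).
So "gimmick" becomes "hjnnjdl".

hjnnjdl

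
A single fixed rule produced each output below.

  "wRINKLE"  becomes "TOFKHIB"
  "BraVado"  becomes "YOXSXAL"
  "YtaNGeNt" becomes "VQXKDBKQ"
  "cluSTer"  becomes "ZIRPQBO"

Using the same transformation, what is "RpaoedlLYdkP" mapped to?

OMXLBAIIVAHM

The transformation: shift every letter 3 places backward in the alphabet (wrapping around), then convert every letter to uppercase.
So "RpaoedlLYdkP" becomes "OMXLBAIIVAHM".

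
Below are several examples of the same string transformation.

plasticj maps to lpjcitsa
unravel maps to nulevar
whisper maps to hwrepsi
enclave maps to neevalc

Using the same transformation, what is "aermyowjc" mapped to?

eacjwoymr

The rule is to move the first 2 characters to the end (rotate left by 2), then reverse the string.
On "aermyowjc": the first step gives "rmyowjcae", and the second then gives "eacjwoymr".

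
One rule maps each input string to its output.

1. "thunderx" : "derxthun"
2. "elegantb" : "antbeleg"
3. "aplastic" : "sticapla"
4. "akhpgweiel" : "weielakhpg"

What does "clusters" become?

In each case the input is transformed by: swap the front and back halves of the string.
For "clusters" the result is "tersclus".

tersclus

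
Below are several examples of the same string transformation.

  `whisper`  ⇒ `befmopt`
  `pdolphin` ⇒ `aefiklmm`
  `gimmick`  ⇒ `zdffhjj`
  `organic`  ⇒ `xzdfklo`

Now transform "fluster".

The rule is to sort the characters into alphabetical order, then shift every letter 3 places backward in the alphabet (wrapping around).
On "fluster": the first step gives "eflrstu", and the second then gives "bciopqr".

bciopqr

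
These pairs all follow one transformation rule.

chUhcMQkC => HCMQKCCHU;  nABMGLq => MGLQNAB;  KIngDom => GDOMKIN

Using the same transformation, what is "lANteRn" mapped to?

What's happening: move the first 3 characters to the end (rotate left by 3), then convert every letter to uppercase.
Starting from "lANteRn": after the first operation, "teRnlAN"; after the second, "TERNLAN".

TERNLAN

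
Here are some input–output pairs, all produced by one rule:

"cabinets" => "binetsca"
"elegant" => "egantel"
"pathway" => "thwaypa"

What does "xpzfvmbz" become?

What's happening: move the first 2 characters to the end (rotate left by 2).
Doing the same to "xpzfvmbz": "zfvmbzxp".

zfvmbzxp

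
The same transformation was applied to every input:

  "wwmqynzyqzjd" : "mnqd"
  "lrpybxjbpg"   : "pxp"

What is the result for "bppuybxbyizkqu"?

The rule is to keep one character in every 3, starting at position 3 (positions 3rd, 6th, 9th, ...).
On "bppuybxbyizkqu" that produces "pbyk".

pbyk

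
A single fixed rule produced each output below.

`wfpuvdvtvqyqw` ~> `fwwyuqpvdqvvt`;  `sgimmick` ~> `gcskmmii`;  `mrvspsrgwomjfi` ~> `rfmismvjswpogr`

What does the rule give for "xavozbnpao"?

aaxoonvpbz

What's happening: swap each adjacent pair of characters (1↔2, 3↔4, ...), then take characters alternately from the front and the back (1st, last, 2nd, 2nd-last, ...).
Working it through for "xavozbnpao": intermediate "axovbzpnoa", final "aaxoonvpbz".
(Check on "sgimmick": → "gsmiimkc" → "gcskmmii" ✓)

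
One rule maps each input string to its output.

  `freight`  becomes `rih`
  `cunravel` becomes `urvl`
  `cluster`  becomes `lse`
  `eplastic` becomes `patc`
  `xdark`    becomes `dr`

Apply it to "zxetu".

xt

The pattern: keep every other character starting from the second (positions 2nd, 4th, 6th, ...).
On "zxetu" that produces "xt".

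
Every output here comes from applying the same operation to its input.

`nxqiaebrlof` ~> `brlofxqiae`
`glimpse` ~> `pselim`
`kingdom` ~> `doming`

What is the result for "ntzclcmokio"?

Each output is the input with this applied: delete the first character, then swap the front and back halves of the string.
Starting from "ntzclcmokio": after the first operation, "tzclcmokio"; after the second, "mokiotzclc".

mokiotzclc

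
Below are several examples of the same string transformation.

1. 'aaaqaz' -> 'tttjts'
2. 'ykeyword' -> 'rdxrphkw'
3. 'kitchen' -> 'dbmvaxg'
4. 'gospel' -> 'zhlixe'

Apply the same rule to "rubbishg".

Looking at the pairs, the operation is to shift every letter 7 places backward in the alphabet (wrapping around).
Applying that to "rubbishg" gives "knuublaz".

knuublaz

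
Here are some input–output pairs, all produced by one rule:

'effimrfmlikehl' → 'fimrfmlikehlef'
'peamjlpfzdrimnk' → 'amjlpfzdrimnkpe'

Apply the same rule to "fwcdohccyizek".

cdohccyizekfw

Looking at the pairs, the operation is to move the first 2 characters to the end (rotate left by 2).
Applying that to "fwcdohccyizek" gives "cdohccyizekfw".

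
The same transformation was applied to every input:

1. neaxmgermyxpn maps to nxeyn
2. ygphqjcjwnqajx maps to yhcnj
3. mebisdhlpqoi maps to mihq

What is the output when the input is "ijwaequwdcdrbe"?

iaucb

What's happening: keep one character in every 3, starting at position 1 (positions 1st, 4th, 7th, ...).
Applying that to "ijwaequwdcdrbe" gives "iaucb".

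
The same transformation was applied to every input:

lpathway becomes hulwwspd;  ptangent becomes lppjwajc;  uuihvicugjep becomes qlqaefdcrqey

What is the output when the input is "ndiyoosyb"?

The transformation: shift every letter 4 places backward in the alphabet (wrapping around), then take characters alternately from the front and the back (1st, last, 2nd, 2nd-last, ...).
"ndiyoosyb" → "jxzueoukk".

jxzueoukk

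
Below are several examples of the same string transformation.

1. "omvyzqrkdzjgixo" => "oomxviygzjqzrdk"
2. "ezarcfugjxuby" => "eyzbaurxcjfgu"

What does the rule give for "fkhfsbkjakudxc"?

fckxhdfuskbakj

Each output is the input with this applied: take characters alternately from the front and the back (1st, last, 2nd, 2nd-last, ...).
"fkhfsbkjakudxc" → "fckxhdfuskbakj".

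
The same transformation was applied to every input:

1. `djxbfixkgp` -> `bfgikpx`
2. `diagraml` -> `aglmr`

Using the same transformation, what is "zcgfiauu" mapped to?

afiuu

The rule is to delete the first 3 characters, then sort the characters into alphabetical order.
So "zcgfiauu" becomes "afiuu".
(Check on "diagraml": → "graml" → "aglmr" ✓)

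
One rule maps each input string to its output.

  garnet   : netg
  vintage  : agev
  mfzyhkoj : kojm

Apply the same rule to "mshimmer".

merm

The pattern: move the first character to the end, then keep only the last 4 characters.
For "mshimmer", step one produces "shimmerm"; step two turns that into "merm".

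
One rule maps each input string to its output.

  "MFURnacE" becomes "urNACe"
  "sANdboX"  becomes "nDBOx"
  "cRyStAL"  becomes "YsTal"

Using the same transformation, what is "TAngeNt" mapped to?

NGEnT

The rule is to delete the first 2 characters, then flip the case of every letter.
On "TAngeNt" that produces "NGEnT".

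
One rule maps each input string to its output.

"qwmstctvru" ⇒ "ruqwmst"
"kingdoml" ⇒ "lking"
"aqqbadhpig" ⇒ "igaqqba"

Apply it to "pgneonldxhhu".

hhupgneon

The transformation: swap the front and back halves of the string, then delete the first 3 characters.
"pgneonldxhhu" → "ldxhhupgneon" → "hhupgneon".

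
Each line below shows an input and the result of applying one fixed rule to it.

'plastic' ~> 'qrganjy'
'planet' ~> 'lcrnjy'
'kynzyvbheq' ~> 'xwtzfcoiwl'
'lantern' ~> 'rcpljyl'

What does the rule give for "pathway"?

fuywnyr

The transformation: shift every letter 2 places backward in the alphabet (wrapping around), then move the first 3 characters to the end (rotate left by 3).
For "pathway" the result is "fuywnyr".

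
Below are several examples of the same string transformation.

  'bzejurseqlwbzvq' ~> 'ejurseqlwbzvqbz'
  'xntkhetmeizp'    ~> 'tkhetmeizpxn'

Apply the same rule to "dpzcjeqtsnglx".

zcjeqtsnglxdp

The pattern: move the first 2 characters to the end (rotate left by 2).
So "dpzcjeqtsnglx" becomes "zcjeqtsnglxdp".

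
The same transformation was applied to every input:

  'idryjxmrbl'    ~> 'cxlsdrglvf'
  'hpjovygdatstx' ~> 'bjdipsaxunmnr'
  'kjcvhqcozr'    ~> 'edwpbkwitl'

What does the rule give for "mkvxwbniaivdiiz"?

geprqvhcucpxcct

Rule — shift every letter 6 places backward in the alphabet (wrapping around).
So "mkvxwbniaivdiiz" becomes "geprqvhcucpxcct".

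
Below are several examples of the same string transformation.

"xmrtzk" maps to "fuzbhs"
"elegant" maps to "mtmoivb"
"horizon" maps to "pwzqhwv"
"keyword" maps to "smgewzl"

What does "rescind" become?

zmakqvl

In each case the input is transformed by: shift every letter 8 places forward in the alphabet (wrapping around).
So "rescind" becomes "zmakqvl".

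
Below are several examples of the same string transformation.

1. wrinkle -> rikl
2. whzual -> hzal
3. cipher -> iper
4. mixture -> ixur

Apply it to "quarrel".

uare

What's happening: double every character, then keep one character in every 3, starting at position 3 (positions 3rd, 6th, 9th, ...).
For "quarrel", step one produces "qquuaarrrreell"; step two turns that into "uare".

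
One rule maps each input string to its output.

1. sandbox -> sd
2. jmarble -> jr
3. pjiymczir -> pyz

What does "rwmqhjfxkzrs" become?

rqfz

What's happening: move the last 2 characters to the front (rotate right by 2), then keep one character in every 3, starting at position 3 (positions 3rd, 6th, 9th, ...).
Starting from "rwmqhjfxkzrs": after the first operation, "rsrwmqhjfxkz"; after the second, "rqfz".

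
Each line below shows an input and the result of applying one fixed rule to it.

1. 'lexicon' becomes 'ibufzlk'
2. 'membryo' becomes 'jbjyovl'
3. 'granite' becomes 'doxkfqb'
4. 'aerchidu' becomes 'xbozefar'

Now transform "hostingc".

What's happening: shift every letter 3 places backward in the alphabet (wrapping around).
On "hostingc" that produces "elpqfkdz".

elpqfkdz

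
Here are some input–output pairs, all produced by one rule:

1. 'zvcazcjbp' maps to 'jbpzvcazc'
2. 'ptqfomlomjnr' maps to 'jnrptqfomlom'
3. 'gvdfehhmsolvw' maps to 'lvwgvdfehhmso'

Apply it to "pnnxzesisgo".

Rule — move the last 3 characters to the front (rotate right by 3).
Applying that to "pnnxzesisgo" gives "sgopnnxzesi".

sgopnnxzesi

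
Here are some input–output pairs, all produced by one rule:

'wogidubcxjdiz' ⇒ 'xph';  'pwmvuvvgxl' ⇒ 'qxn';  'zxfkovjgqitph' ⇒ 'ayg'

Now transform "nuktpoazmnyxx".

The transformation: shift every letter 1 place forward in the alphabet (wrapping around), then keep only the first 3 characters.
"nuktpoazmnyxx" → "ovluqpbanozyy" → "ovl".

ovl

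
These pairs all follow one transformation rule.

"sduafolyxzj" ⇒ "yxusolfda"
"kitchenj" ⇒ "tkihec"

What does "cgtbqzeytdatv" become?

Each output is the input with this applied: delete the last 2 characters, then sort the characters into reverse alphabetical order.
"cgtbqzeytdatv" → "cgtbqzeytda" → "zyttqgedcba".

zyttqgedcba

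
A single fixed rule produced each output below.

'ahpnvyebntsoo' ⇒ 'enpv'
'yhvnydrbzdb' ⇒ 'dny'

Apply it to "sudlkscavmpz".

What's happening: sort the characters into alphabetical order, then keep one character in every 3, starting at position 3 (positions 3rd, 6th, 9th, ...).
Starting from "sudlkscavmpz": after the first operation, "acdklmpssuvz"; after the second, "dmsz".

dmsz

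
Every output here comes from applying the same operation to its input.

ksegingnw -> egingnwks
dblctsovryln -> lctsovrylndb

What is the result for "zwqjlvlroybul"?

qjlvlroybulzw

What's happening: move the first 2 characters to the end (rotate left by 2).
So "zwqjlvlroybul" becomes "qjlvlroybulzw".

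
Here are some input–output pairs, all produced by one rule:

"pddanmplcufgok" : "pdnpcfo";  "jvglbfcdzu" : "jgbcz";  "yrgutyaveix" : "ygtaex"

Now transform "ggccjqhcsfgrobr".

gcjhsgor

Each output is the input with this applied: keep every other character starting from the first (positions 1st, 3rd, 5th, ...).
For "ggccjqhcsfgrobr" the result is "gcjhsgor".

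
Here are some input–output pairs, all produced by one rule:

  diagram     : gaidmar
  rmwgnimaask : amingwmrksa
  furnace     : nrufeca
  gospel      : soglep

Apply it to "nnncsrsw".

scnnnwsr

Each output is the input with this applied: reverse the string, then move the first 3 characters to the end (rotate left by 3).
Working it through for "nnncsrsw": intermediate "wsrscnnn", final "scnnnwsr".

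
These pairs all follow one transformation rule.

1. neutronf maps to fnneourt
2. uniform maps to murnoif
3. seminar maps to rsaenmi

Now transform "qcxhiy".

The rule is to reverse the string, then take characters alternately from the front and the back (1st, last, 2nd, 2nd-last, ...).
"qcxhiy" → "yihxcq" → "yqichx".

yqichx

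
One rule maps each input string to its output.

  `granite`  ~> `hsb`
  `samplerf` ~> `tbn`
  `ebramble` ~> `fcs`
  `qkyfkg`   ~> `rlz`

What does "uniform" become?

The rule is to shift every letter 1 place forward in the alphabet (wrapping around), then keep only the first 3 characters.
For "uniform", step one produces "vojgpsn"; step two turns that into "voj".

voj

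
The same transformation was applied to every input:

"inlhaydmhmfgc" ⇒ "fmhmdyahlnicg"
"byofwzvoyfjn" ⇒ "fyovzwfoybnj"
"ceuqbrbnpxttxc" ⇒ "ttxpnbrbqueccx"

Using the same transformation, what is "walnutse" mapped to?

tunlawes

Looking at the pairs, the operation is to move the last 2 characters to the front (rotate right by 2), then reverse the string.
Applying both steps to "walnutse": "sewalnut", then "tunlawes".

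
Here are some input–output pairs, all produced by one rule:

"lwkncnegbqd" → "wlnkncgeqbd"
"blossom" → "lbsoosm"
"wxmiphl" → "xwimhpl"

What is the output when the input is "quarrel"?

What's happening: swap each adjacent pair of characters (1↔2, 3↔4, ...).
On "quarrel" that produces "uqraerl".

uqraerl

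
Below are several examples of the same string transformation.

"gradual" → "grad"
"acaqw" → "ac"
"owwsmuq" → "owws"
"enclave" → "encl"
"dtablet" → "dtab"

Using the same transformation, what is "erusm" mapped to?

er

The pattern: delete the last 3 characters.
Applying that to "erusm" gives "er".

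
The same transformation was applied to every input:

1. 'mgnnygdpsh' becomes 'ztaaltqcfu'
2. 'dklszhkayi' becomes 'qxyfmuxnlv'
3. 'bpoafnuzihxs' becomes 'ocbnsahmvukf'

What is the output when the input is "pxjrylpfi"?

ckwelycsv

The rule is to shift every letter 13 places forward in the alphabet (wrapping around) — i.e. ROT13.
For "pxjrylpfi" the result is "ckwelycsv".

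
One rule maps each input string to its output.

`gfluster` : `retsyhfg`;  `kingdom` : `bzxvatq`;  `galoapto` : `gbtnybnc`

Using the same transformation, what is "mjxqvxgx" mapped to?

tkzwkdik

The transformation: move the last 2 characters to the front (rotate right by 2), then shift every letter 13 places forward in the alphabet (wrapping around) — i.e. ROT13.
Starting from "mjxqvxgx": after the first operation, "gxmjxqvx"; after the second, "tkzwkdik".
(Check on "kingdom": → "omkingd" → "bzxvatq" ✓)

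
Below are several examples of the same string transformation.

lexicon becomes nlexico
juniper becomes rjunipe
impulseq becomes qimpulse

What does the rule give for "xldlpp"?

pxldlp

Looking at the pairs, the operation is to move the last character to the front.
Doing the same to "xldlpp": "pxldlp".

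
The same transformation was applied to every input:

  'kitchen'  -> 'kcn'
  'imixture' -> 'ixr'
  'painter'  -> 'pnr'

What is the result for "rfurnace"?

The transformation: keep one character in every 3, starting at position 1 (positions 1st, 4th, 7th, ...).
Applying that to "rfurnace" gives "rrc".

rrc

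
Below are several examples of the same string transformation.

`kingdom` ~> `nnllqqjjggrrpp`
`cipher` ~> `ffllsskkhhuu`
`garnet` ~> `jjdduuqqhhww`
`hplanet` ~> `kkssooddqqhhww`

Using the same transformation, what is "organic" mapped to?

What's happening: shift every letter 3 places forward in the alphabet (wrapping around), then double every character.
Starting from "organic": after the first operation, "rujdqlf"; after the second, "rruujjddqqllff".
(Check on "kingdom": → "nlqjgrp" → "nnllqqjjggrrpp" ✓)

rruujjddqqllff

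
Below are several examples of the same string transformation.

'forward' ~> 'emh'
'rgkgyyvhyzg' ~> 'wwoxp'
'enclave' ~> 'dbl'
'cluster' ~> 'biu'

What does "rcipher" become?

In each case the input is transformed by: keep every other character starting from the second (positions 2nd, 4th, 6th, ...), then shift every letter 10 places backward in the alphabet (wrapping around).
"rcipher" → "cpe" → "sfu".

sfu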